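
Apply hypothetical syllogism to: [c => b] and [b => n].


Hypothetical syllogism: from (P → Q) and (Q → R), infer (P → R).
Chain the two implications through the shared middle term 'b'.

c => n


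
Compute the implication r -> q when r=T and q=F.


Implication is false only when antecedent is true and consequent is false.
Substitute: r=T, q=F.
T -> F evaluates to F.

F


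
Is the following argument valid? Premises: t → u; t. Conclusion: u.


This matches the form of modus ponens: the conclusion follows in every model of the premises.

Valid.


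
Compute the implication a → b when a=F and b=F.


Implication is false only when antecedent is true and consequent is false.
Substitute: a=F, b=F.
F → F evaluates to T.

T


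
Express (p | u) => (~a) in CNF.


Step 1: Rewrite as ¬(p ∨ u) ∨ (¬a) = (¬p ∧ ¬u) ∨ (¬a).
Step 2: Distribute ∨ over ∧.

((~p) | (~a)) & ((~u) | (~a))


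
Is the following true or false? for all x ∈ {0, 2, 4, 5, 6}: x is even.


Evaluate the predicate on each element: 0:T, 2:T, 4:T, 5:F, 6:T.
Counterexample x = 5 fails the predicate.

F


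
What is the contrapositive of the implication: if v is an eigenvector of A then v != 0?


The contrapositive of (P → Q) is (¬Q → ¬P); it is logically equivalent to the original.
Here P = 'v is an eigenvector of A' and Q = 'v != 0'.

If not (v != 0), then not (v is an eigenvector of A).


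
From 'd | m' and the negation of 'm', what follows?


Disjunctive syllogism: from (P ∨ Q) and ¬P, infer Q.
One disjunct, 'm', is ruled out; the other must hold.

d


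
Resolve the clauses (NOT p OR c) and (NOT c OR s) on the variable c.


The clauses contain complementary literals c and NOTc.
Resolution eliminates this pair and disjoins the remaining literals (merging duplicates).

(NOT p OR s)


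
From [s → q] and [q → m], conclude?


Hypothetical syllogism: from (P → Q) and (Q → R), infer (P → R).
Chain the two implications through the shared middle term 'q'.

s → m


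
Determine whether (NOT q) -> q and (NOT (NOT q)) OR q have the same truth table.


Compare truth tables:
q | φ | ψ
---------
F | F | F
T | T | T
The columns φ and ψ agree on every row.

Yes, they are logically equivalent.


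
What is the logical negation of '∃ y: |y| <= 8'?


¬(∀ x: φ) = ∃ x: ¬φ, and ¬(∃ x: φ) = ∀ x: ¬φ.
Apply to the existential statement.

∀ y: ¬(|y| <= 8)


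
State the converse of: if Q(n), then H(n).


The converse of (P → Q) is (Q → P). It is not in general equivalent to the original.
Here P = 'Q(n)' and Q = 'H(n)'.

If H(n), then Q(n).


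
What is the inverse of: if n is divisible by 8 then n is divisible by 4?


The inverse of (P → Q) is (¬P → ¬Q). It is equivalent to the converse, not to the original.
Here P = 'n is divisible by 8' and Q = 'n is divisible by 4'.

If not (n is divisible by 8), then not (n is divisible by 4).


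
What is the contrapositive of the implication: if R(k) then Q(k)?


The contrapositive of (P → Q) is (¬Q → ¬P); it is logically equivalent to the original.
Here P = 'R(k)' and Q = 'Q(k)'.

If not (Q(k)), then not (R(k)).


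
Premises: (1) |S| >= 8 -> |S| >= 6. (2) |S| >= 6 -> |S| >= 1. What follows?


Hypothetical syllogism: from (P → Q) and (Q → R), infer (P → R).
Chain the two implications through the shared middle term '|S| >= 6'.

|S| >= 8 -> |S| >= 1


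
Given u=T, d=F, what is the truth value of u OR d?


Disjunction is false only when both operands are false.
Substitute: u=T, d=F.
T OR F evaluates to T.

T


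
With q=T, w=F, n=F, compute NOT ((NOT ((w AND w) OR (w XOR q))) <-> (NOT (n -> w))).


Substitute q=T, w=F, n=F:
w AND w = F AND F = F
w XOR q = F XOR T = T
(w AND w) OR (w XOR q) = F OR T = T
NOT ((w AND w) OR (w XOR q)) = F
n -> w = F -> F = T
NOT (n -> w) = F
(NOT ((w AND w) OR (w XOR q))) <-> (NOT (n -> w)) = F <-> F = T
NOT ((NOT ((w AND w) OR (w XOR q))) <-> (NOT (n -> w))) = F

F


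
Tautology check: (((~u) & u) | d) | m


Build the truth table over {d, m, u}:
d | m | u | φ
-------------
False | False | False | False
True | False | False | True
False | True | False | True
True | True | False | True
False | False | True | False
True | False | True | True
False | True | True | True
True | True | True | True
Counterexample at row 1: with d=False, m=False, u=False, the formula is False.

No, it is not a tautology.


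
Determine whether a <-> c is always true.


Build the truth table over {a, c}:
a | c | φ
---------
F | F | T
T | F | F
F | T | F
T | T | T
Counterexample at row 2: with a=T, c=F, the formula is F.

No, it is not a tautology.


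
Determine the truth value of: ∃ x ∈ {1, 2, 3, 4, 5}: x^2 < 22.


Evaluate the predicate on each element: 1:T, 2:T, 3:T, 4:T, 5:F.
Witness x = 1 satisfies the predicate.

T


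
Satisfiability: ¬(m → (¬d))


Search for a satisfying assignment over {d, m}.
Try d=T, m=T: the formula evaluates to T.
A satisfying assignment exists.

Satisfiable.


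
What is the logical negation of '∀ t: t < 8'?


¬(∀ x: φ) = ∃ x: ¬φ, and ¬(∃ x: φ) = ∀ x: ¬φ.
Apply to the universal statement.

∃ t: ¬(t < 8)


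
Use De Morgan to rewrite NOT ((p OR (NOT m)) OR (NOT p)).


De Morgan: the negation of a disjunction is the conjunction of the negations.
Distribute NOT across OR, flipping it to AND, and negate each literal.

((NOT p) AND m) AND p


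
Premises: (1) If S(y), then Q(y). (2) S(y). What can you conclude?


Modus ponens: from (P → Q) and P, infer Q.
P = 'S(y)' is asserted, and P → Q holds, so Q follows.

Q(y).


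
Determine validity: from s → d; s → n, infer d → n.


This is (no valid rule). There exist truth assignments where the premises are all true but the conclusion is false.

Invalid.


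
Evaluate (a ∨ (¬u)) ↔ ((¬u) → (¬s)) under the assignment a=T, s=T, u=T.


Substitute a=T, s=T, u=T:
¬u = F
a ∨ (¬u) = T ∨ F = T
¬u = F
¬s = F
(¬u) → (¬s) = F → F = T
(a ∨ (¬u)) ↔ ((¬u) → (¬s)) = T ↔ T = T

T


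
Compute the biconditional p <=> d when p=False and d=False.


Biconditional is true when both operands have the same truth value.
Substitute: p=False, d=False.
False <=> False evaluates to True.

True


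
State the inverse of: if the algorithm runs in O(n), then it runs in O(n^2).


The inverse of (P → Q) is (¬P → ¬Q). It is equivalent to the converse, not to the original.
Here P = 'the algorithm runs in O(n)' and Q = 'it runs in O(n^2)'.

If not (the algorithm runs in O(n)), then not (it runs in O(n^2)).


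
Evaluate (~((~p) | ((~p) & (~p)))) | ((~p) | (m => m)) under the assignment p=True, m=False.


Substitute p=True, m=False:
~p = False
~p = False
~p = False
(~p) & (~p) = False & False = False
(~p) | ((~p) & (~p)) = False | False = False
~((~p) | ((~p) & (~p))) = True
~p = False
m => m = False => False = True
(~p) | (m => m) = False | True = True
(~((~p) | ((~p) & (~p)))) | ((~p) | (m => m)) = True | True = True

True


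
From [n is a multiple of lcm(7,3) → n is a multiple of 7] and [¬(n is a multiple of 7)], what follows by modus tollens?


Modus tollens: from (P → Q) and ¬Q, infer ¬P.
Q = 'n is a multiple of 7' is denied; since P → Q, P must also fail.

Not (n is a multiple of lcm(7,3)).


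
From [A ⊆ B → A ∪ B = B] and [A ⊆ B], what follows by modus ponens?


Modus ponens: from (P → Q) and P, infer Q.
P = 'A ⊆ B' is asserted, and P → Q holds, so Q follows.

A ∪ B = B.


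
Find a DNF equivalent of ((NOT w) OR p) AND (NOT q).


Step 1: Distribute ∧ over ∨: ((¬w) ∨ p) ∧ (¬q) = ((¬w) ∧ (¬q)) ∨ (p ∧ (¬q)).

((NOT w) AND (NOT q)) OR (p AND (NOT q))


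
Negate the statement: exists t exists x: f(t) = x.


Negation flips each quantifier (∀↔∃) and negates the inner predicate.
¬(exists t exists x: φ) = forall t forall x: ¬φ.

forall t forall x: ~(f(t) = x)


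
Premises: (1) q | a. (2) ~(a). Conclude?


Disjunctive syllogism: from (P ∨ Q) and ¬P, infer Q.
One disjunct, 'a', is ruled out; the other must hold.

q


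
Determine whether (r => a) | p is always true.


Build the truth table over {a, p, r}:
a | p | r | φ
-------------
False | False | False | True
True | False | False | True
False | True | False | True
True | True | False | True
False | False | True | False
True | False | True | True
False | True | True | True
True | True | True | True
Counterexample at row 5: with a=False, p=False, r=True, the formula is False.

No, it is not a tautology.


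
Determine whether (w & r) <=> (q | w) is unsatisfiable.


Truth table over {q, r, w}:
q | r | w | φ
-------------
False | False | False | True
True | False | False | False
False | True | False | True
True | True | False | False
False | False | True | False
True | False | True | False
False | True | True | True
True | True | True | True
Satisfying assignment at row 1: q=False, r=False, w=False gives True.

No, it is not a contradiction.


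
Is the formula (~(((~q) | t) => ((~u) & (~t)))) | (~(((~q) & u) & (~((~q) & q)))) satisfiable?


Search for a satisfying assignment over {q, t, u}.
Try q=False, t=False, u=False: the formula evaluates to True.
A satisfying assignment exists.

Satisfiable.


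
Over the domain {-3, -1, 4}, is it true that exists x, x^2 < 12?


Evaluate the predicate on each element: -3:True, -1:True, 4:False.
Witness x = -3 satisfies the predicate.

True


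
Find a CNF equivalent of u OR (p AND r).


Step 1: Distribute ∨ over ∧: u ∨ (p ∧ r) = (u ∨ p) ∧ (u ∨ r).

(u OR p) AND (u OR r)


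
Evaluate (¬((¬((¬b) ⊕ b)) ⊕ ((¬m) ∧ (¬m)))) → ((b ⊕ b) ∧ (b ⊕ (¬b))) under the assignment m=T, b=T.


Substitute m=T, b=T:
… (earlier sub-steps elided)
¬m = F
¬m = F
(¬m) ∧ (¬m) = F ∧ F = F
(¬((¬b) ⊕ b)) ⊕ ((¬m) ∧ (¬m)) = F ⊕ F = F
¬((¬((¬b) ⊕ b)) ⊕ ((¬m) ∧ (¬m))) = T
b ⊕ b = T ⊕ T = F
¬b = F
b ⊕ (¬b) = T ⊕ F = T
(b ⊕ b) ∧ (b ⊕ (¬b)) = F ∧ T = F
(¬((¬((¬b) ⊕ b)) ⊕ ((¬m) ∧ (¬m)))) → ((b ⊕ b) ∧ (b ⊕ (¬b))) = T → F = F

F


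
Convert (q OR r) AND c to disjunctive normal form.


Step 1: Distribute ∧ over ∨: (q ∨ r) ∧ c = (q ∧ c) ∨ (r ∧ c).

(q AND c) OR (r AND c)


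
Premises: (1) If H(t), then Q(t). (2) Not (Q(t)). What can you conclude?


Modus tollens: from (P → Q) and ¬Q, infer ¬P.
Q = 'Q(t)' is denied; since P → Q, P must also fail.

Not (H(t)).


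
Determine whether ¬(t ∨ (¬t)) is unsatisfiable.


Truth table over {t}:
t | φ
-----
F | F
T | F
Every row is false.

Yes, it is a contradiction.


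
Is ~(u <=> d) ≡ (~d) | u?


Compare truth tables:
d | u | φ | ψ
-------------
False | False | False | True
True | False | True | False
False | True | True | True
True | True | False | True
They differ at row 1 (d=False, u=False): φ=False but ψ=True.

No, they are not logically equivalent.


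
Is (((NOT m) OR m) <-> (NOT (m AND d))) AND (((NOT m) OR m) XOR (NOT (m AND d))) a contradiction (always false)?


Truth table over {d, m}:
d | m | φ
---------
F | F | F
T | F | F
F | T | F
T | T | F
Every row is false.

Yes, it is a contradiction.


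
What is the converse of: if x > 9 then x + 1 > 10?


The converse of (P → Q) is (Q → P). It is not in general equivalent to the original.
Here P = 'x > 9' and Q = 'x + 1 > 10'.

If x + 1 > 10, then x > 9.


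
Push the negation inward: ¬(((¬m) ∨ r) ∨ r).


De Morgan: the negation of a disjunction is the conjunction of the negations.
Distribute ¬ across ∨, flipping it to ∧, and negate each literal.

(m ∧ (¬r)) ∧ (¬r)


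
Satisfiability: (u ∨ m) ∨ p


Search for a satisfying assignment over {m, p, u}.
Try m=T, p=F, u=F: the formula evaluates to T.
A satisfying assignment exists.

Satisfiable.


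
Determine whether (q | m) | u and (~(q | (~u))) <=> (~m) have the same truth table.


Compare truth tables:
m | q | u | φ | ψ
-----------------
False | False | False | False | False
True | False | False | True | True
False | True | False | True | False
True | True | False | True | True
False | False | True | True | True
True | False | True | True | False
False | True | True | True | False
True | True | True | True | True
They differ at row 3 (m=False, q=True, u=False): φ=True but ψ=False.

No, they are not logically equivalent.


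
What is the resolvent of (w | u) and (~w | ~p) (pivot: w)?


The clauses contain complementary literals w and ~w.
Resolution eliminates this pair and disjoins the remaining literals (merging duplicates).

(u | ~p)


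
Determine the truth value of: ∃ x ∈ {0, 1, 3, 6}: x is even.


Evaluate the predicate on each element: 0:T, 1:F, 3:F, 6:T.
Witness x = 0 satisfies the predicate.

T


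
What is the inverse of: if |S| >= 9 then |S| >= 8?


The inverse of (P → Q) is (¬P → ¬Q). It is equivalent to the converse, not to the original.
Here P = '|S| >= 9' and Q = '|S| >= 8'.

If not (|S| >= 9), then not (|S| >= 8).


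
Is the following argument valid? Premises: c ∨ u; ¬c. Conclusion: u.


This matches the form of disjunctive syllogism: the conclusion follows in every model of the premises.

Valid.


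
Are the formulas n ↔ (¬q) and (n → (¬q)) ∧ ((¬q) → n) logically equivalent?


Compare truth tables:
n | q | φ | ψ
-------------
F | F | F | F
T | F | T | T
F | T | T | T
T | T | F | F
The columns φ and ψ agree on every row.

Yes, they are logically equivalent.


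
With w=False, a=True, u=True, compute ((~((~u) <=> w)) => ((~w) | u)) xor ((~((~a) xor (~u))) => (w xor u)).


Substitute w=False, a=True, u=True:
… (earlier sub-steps elided)
~w = True
(~w) | u = True | True = True
(~((~u) <=> w)) => ((~w) | u) = False => True = True
~a = False
~u = False
(~a) xor (~u) = False xor False = False
~((~a) xor (~u)) = True
w xor u = False xor True = True
(~((~a) xor (~u))) => (w xor u) = True => True = True
((~((~u) <=> w)) => ((~w) | u)) xor ((~((~a) xor (~u))) => (w xor u)) = True xor True = False

False


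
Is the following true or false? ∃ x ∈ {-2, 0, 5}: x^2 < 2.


Evaluate the predicate on each element: -2:F, 0:T, 5:F.
Witness x = 0 satisfies the predicate.

T


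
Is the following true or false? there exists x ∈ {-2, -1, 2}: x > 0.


Evaluate the predicate on each element: -2:F, -1:F, 2:T.
Witness x = 2 satisfies the predicate.

T


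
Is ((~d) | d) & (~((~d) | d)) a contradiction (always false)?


Truth table over {d}:
d | φ
-----
False | False
True | False
Every row is false.

Yes, it is a contradiction.


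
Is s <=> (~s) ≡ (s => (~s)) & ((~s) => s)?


Compare truth tables:
s | φ | ψ
---------
False | False | False
True | False | False
The columns φ and ψ agree on every row.

Yes, they are logically equivalent.


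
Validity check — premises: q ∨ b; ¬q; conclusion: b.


This matches the form of disjunctive syllogism: the conclusion follows in every model of the premises.

Valid.


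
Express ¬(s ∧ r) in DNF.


Step 1: Apply De Morgan: ¬(s ∧ r) = ¬s ∨ ¬r.

(¬s) ∨ (¬r)


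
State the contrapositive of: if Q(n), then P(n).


The contrapositive of (P → Q) is (¬Q → ¬P); it is logically equivalent to the original.
Here P = 'Q(n)' and Q = 'P(n)'.

If not (P(n)), then not (Q(n)).


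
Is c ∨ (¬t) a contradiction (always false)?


Truth table over {c, t}:
c | t | φ
---------
F | F | T
T | F | T
F | T | F
T | T | T
Satisfying assignment at row 1: c=F, t=F gives T.

No, it is not a contradiction.


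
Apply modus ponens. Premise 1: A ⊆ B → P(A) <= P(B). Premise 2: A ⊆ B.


Modus ponens: from (P → Q) and P, infer Q.
P = 'A ⊆ B' is asserted, and P → Q holds, so Q follows.

P(A) <= P(B).


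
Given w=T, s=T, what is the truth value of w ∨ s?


Disjunction is false only when both operands are false.
Substitute: w=T, s=T.
T ∨ T evaluates to T.

T


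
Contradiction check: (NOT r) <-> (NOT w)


Truth table over {r, w}:
r | w | φ
---------
F | F | T
T | F | F
F | T | F
T | T | T
Satisfying assignment at row 1: r=F, w=F gives T.

No, it is not a contradiction.


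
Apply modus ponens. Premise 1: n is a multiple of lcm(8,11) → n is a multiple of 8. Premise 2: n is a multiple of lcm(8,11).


Modus ponens: from (P → Q) and P, infer Q.
P = 'n is a multiple of lcm(8,11)' is asserted, and P → Q holds, so Q follows.

n is a multiple of 8.


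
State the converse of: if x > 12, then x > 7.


The converse of (P → Q) is (Q → P). It is not in general equivalent to the original.
Here P = 'x > 12' and Q = 'x > 7'.

If x > 7, then x > 12.


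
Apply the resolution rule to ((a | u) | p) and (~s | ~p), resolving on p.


The clauses contain complementary literals p and ~p.
Resolution eliminates this pair and disjoins the remaining literals (merging duplicates).

((a | u) | ~s)


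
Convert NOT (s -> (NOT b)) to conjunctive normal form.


Step 1: Rewrite s → (¬b) as ¬s ∨ (¬b).
Step 2: Negate: ¬(¬s ∨ (¬b)) = s ∧ ¬(¬b) (De Morgan + double negation).
Step 3: Eliminate any double negations (¬¬X = X).

s AND b


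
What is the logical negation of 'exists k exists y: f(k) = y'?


Negation flips each quantifier (∀↔∃) and negates the inner predicate.
¬(exists k exists y: φ) = forall k forall y: ¬φ.

forall k forall y: ~(f(k) = y)


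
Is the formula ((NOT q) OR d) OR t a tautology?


Build the truth table over {d, q, t}:
d | q | t | φ
-------------
F | F | F | T
T | F | F | T
F | T | F | F
T | T | F | T
F | F | T | T
T | F | T | T
F | T | T | T
T | T | T | T
Counterexample at row 3: with d=F, q=T, t=F, the formula is F.

No, it is not a tautology.


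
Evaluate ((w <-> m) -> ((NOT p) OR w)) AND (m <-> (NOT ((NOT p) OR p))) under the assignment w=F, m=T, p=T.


Substitute w=F, m=T, p=T:
w <-> m = F <-> T = F
NOT p = F
(NOT p) OR w = F OR F = F
(w <-> m) -> ((NOT p) OR w) = F -> F = T
NOT p = F
(NOT p) OR p = F OR T = T
NOT ((NOT p) OR p) = F
m <-> (NOT ((NOT p) OR p)) = T <-> F = F
((w <-> m) -> ((NOT p) OR w)) AND (m <-> (NOT ((NOT p) OR p))) = T AND F = F

F


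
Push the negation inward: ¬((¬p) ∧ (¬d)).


De Morgan: the negation of a conjunction is the disjunction of the negations.
Distribute ¬ across ∧, flipping it to ∨, and negate each literal.

p ∨ d


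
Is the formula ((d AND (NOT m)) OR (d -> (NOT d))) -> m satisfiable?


Search for a satisfying assignment over {d, m}.
Try d=F, m=T: the formula evaluates to T.
A satisfying assignment exists.

Satisfiable.


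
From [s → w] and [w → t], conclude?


Hypothetical syllogism: from (P → Q) and (Q → R), infer (P → R).
Chain the two implications through the shared middle term 'w'.

s → t


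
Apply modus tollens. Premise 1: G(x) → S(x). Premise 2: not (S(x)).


Modus tollens: from (P → Q) and ¬Q, infer ¬P.
Q = 'S(x)' is denied; since P → Q, P must also fail.

Not (G(x)).


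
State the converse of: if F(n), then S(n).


The converse of (P → Q) is (Q → P). It is not in general equivalent to the original.
Here P = 'F(n)' and Q = 'S(n)'.

If S(n), then F(n).


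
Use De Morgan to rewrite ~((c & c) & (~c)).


De Morgan: the negation of a conjunction is the disjunction of the negations.
Distribute ~ across &, flipping it to |, and negate each literal.

((~c) | (~c)) | c


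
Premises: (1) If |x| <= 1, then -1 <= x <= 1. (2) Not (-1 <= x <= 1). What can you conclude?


Modus tollens: from (P → Q) and ¬Q, infer ¬P.
Q = '-1 <= x <= 1' is denied; since P → Q, P must also fail.

Not (|x| <= 1).


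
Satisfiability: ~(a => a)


Check all 2 assignments over {a}:
a | φ
-----
False | False
True | False
No assignment makes the formula true.

Unsatisfiable.


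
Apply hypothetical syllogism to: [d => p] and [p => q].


Hypothetical syllogism: from (P → Q) and (Q → R), infer (P → R).
Chain the two implications through the shared middle term 'p'.

d => q


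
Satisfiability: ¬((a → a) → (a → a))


Check all 2 assignments over {a}:
a | φ
-----
F | F
T | F
No assignment makes the formula true.

Unsatisfiable.


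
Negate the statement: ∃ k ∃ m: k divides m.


Negation flips each quantifier (∀↔∃) and negates the inner predicate.
¬(∃ k ∃ m: φ) = ∀ k ∀ m: ¬φ.

∀ k ∀ m: ¬(k divides m)


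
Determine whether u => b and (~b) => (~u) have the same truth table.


Compare truth tables:
b | u | φ | ψ
-------------
False | False | True | True
True | False | True | True
False | True | False | False
True | True | True | True
The columns φ and ψ agree on every row.

Yes, they are logically equivalent.


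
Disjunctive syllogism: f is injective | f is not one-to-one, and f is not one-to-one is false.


Disjunctive syllogism: from (P ∨ Q) and ¬P, infer Q.
One disjunct, 'f is not one-to-one', is ruled out; the other must hold.

f is injective


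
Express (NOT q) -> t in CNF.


Step 1: Rewrite (¬q) → t as ¬(¬q) ∨ t.
Step 2: Eliminate any double negations (¬¬X = X).

q OR t


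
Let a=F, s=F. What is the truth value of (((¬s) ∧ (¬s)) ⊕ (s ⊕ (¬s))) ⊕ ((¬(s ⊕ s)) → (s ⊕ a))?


Substitute a=F, s=F:
… (earlier sub-steps elided)
¬s = T
(¬s) ∧ (¬s) = T ∧ T = T
¬s = T
s ⊕ (¬s) = F ⊕ T = T
((¬s) ∧ (¬s)) ⊕ (s ⊕ (¬s)) = T ⊕ T = F
s ⊕ s = F ⊕ F = F
¬(s ⊕ s) = T
s ⊕ a = F ⊕ F = F
(¬(s ⊕ s)) → (s ⊕ a) = T → F = F
(((¬s) ∧ (¬s)) ⊕ (s ⊕ (¬s))) ⊕ ((¬(s ⊕ s)) → (s ⊕ a)) = F ⊕ F = F

F


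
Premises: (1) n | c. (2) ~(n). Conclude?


Disjunctive syllogism: from (P ∨ Q) and ¬P, infer Q.
One disjunct, 'n', is ruled out; the other must hold.

c


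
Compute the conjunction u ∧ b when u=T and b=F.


Conjunction is true only when both operands are true.
Substitute: u=T, b=F.
T ∧ F evaluates to F.

F


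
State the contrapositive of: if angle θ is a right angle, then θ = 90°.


The contrapositive of (P → Q) is (¬Q → ¬P); it is logically equivalent to the original.
Here P = 'angle θ is a right angle' and Q = 'θ = 90°'.

If not (θ = 90°), then not (angle θ is a right angle).


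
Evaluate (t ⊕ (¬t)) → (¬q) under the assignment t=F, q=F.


Substitute t=F, q=F:
¬t = T
t ⊕ (¬t) = F ⊕ T = T
¬q = T
(t ⊕ (¬t)) → (¬q) = T → T = T

T


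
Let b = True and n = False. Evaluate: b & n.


Conjunction is true only when both operands are true.
Substitute: b=True, n=False.
True & False evaluates to False.

False


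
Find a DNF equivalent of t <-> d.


Step 1: t ↔ d is true exactly when both agree: (t ∧ d) ∨ (¬t ∧ ¬d).

(t AND d) OR ((NOT t) AND (NOT d))


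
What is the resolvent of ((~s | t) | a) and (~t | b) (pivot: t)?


The clauses contain complementary literals t and ~t.
Resolution eliminates this pair and disjoins the remaining literals (merging duplicates).

((~s | a) | b)


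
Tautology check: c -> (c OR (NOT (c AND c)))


Build the truth table over {c}:
c | φ
-----
F | T
T | T
Every row evaluates to true.

Yes, it is a tautology.


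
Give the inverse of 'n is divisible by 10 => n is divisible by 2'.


The inverse of (P → Q) is (¬P → ¬Q). It is equivalent to the converse, not to the original.
Here P = 'n is divisible by 10' and Q = 'n is divisible by 2'.

If not (n is divisible by 10), then not (n is divisible by 2).


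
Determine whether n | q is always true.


Build the truth table over {n, q}:
n | q | φ
---------
False | False | False
True | False | True
False | True | True
True | True | True
Counterexample at row 1: with n=False, q=False, the formula is False.

No, it is not a tautology.


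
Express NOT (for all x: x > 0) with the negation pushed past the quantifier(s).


¬(for all x: φ) = there exists x: ¬φ, and ¬(there exists x: φ) = for all x: ¬φ.
Apply to the universal statement.

there exists x: NOT(x > 0)


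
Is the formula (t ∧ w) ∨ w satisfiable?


Search for a satisfying assignment over {t, w}.
Try t=F, w=T: the formula evaluates to T.
A satisfying assignment exists.

Satisfiable.


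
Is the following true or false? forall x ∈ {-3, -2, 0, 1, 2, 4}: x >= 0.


Evaluate the predicate on each element: -3:False, -2:False, 0:True, 1:True, 2:True, 4:True.
Counterexample x = -3 fails the predicate.

False


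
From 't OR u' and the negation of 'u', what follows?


Disjunctive syllogism: from (P ∨ Q) and ¬P, infer Q.
One disjunct, 'u', is ruled out; the other must hold.

t


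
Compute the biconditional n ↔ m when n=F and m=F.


Biconditional is true when both operands have the same truth value.
Substitute: n=F, m=F.
F ↔ F evaluates to T.

T


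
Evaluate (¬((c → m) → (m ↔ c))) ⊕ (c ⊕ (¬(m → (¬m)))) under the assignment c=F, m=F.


Substitute c=F, m=F:
c → m = F → F = T
m ↔ c = F ↔ F = T
(c → m) → (m ↔ c) = T → T = T
¬((c → m) → (m ↔ c)) = F
¬m = T
m → (¬m) = F → T = T
¬(m → (¬m)) = F
c ⊕ (¬(m → (¬m))) = F ⊕ F = F
(¬((c → m) → (m ↔ c))) ⊕ (c ⊕ (¬(m → (¬m)))) = F ⊕ F = F

F


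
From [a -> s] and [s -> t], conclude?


Hypothetical syllogism: from (P → Q) and (Q → R), infer (P → R).
Chain the two implications through the shared middle term 's'.

a -> t


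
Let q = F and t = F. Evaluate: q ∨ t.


Disjunction is false only when both operands are false.
Substitute: q=F, t=F.
F ∨ F evaluates to F.

F


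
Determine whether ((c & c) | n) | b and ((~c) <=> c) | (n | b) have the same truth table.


Compare truth tables:
b | c | n | φ | ψ
-----------------
False | False | False | False | False
True | False | False | True | True
False | True | False | True | False
True | True | False | True | True
False | False | True | True | True
True | False | True | True | True
False | True | True | True | True
True | True | True | True | True
They differ at row 3 (b=False, c=True, n=False): φ=True but ψ=False.

No, they are not logically equivalent.


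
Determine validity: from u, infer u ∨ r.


This matches the form of disjunction introduction: the conclusion follows in every model of the premises.

Valid.


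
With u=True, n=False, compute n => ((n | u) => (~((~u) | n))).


Substitute u=True, n=False:
n | u = False | True = True
~u = False
(~u) | n = False | False = False
~((~u) | n) = True
(n | u) => (~((~u) | n)) = True => True = True
n => ((n | u) => (~((~u) | n))) = False => True = True

True


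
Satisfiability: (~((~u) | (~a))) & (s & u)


Search for a satisfying assignment over {a, s, u}.
Try a=True, s=True, u=True: the formula evaluates to True.
A satisfying assignment exists.

Satisfiable.


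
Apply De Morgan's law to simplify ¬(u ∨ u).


De Morgan: the negation of a disjunction is the conjunction of the negations.
Distribute ¬ across ∨, flipping it to ∧, and negate each literal.

(¬u) ∧ (¬u)


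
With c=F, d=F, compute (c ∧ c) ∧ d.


Substitute c=F, d=F:
c ∧ c = F ∧ F = F
(c ∧ c) ∧ d = F ∧ F = F

F


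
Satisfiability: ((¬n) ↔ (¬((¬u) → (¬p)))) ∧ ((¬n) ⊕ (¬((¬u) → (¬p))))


Check all 8 assignments over {n, p, u}:
n | p | u | φ
-------------
F | F | F | F
T | F | F | F
F | T | F | F
T | T | F | F
F | F | T | F
T | F | T | F
F | T | T | F
T | T | T | F
No assignment makes the formula true.

Unsatisfiable.


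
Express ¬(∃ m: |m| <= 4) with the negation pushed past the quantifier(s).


¬(∀ x: φ) = ∃ x: ¬φ, and ¬(∃ x: φ) = ∀ x: ¬φ.
Apply to the existential statement.

∀ m: ¬(|m| <= 4)


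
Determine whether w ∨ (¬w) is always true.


Build the truth table over {w}:
w | φ
-----
F | T
T | T
Every row evaluates to true.

Yes, it is a tautology.


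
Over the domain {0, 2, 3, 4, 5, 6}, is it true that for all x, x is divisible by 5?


Evaluate the predicate on each element: 0:T, 2:F, 3:F, 4:F, 5:T, 6:F.
Counterexample x = 2 fails the predicate.

F


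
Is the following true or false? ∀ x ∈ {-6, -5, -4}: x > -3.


Evaluate the predicate on each element: -6:F, -5:F, -4:F.
Counterexample x = -6 fails the predicate.

F


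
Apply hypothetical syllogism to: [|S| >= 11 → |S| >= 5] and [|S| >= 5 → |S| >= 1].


Hypothetical syllogism: from (P → Q) and (Q → R), infer (P → R).
Chain the two implications through the shared middle term '|S| >= 5'.

|S| >= 11 → |S| >= 1


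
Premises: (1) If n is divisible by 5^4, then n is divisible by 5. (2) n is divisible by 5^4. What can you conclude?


Modus ponens: from (P → Q) and P, infer Q.
P = 'n is divisible by 5^4' is asserted, and P → Q holds, so Q follows.

n is divisible by 5.


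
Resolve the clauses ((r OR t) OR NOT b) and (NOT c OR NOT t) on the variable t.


The clauses contain complementary literals t and NOTt.
Resolution eliminates this pair and disjoins the remaining literals (merging duplicates).

((NOT b OR r) OR NOT c)


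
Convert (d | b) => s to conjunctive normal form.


Step 1: Rewrite as ¬(d ∨ b) ∨ s = (¬d ∧ ¬b) ∨ s.
Step 2: Distribute ∨ over ∧.

((~d) | s) & ((~b) | s)


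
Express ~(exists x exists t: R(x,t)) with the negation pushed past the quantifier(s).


Negation flips each quantifier (∀↔∃) and negates the inner predicate.
¬(exists x exists t: φ) = forall x forall t: ¬φ.

forall x forall t: ~(R(x,t))


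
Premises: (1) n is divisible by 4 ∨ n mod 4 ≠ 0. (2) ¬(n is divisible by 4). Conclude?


Disjunctive syllogism: from (P ∨ Q) and ¬P, infer Q.
One disjunct, 'n is divisible by 4', is ruled out; the other must hold.

n mod 4 ≠ 0


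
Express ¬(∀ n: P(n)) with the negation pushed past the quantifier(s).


¬(∀ x: φ) = ∃ x: ¬φ, and ¬(∃ x: φ) = ∀ x: ¬φ.
Apply to the universal statement.

∃ n: ¬(P(n))


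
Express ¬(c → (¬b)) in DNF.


Step 1: Rewrite implication then negate: ¬(¬c ∨ (¬b)) = c ∧ ¬(¬b).
Step 2: Eliminate any double negations (¬¬X = X).

c ∧ b


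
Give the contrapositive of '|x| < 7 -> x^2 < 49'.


The contrapositive of (P → Q) is (¬Q → ¬P); it is logically equivalent to the original.
Here P = '|x| < 7' and Q = 'x^2 < 49'.

If not (x^2 < 49), then not (|x| < 7).


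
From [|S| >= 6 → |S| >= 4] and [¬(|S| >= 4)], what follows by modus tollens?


Modus tollens: from (P → Q) and ¬Q, infer ¬P.
Q = '|S| >= 4' is denied; since P → Q, P must also fail.

Not (|S| >= 6).


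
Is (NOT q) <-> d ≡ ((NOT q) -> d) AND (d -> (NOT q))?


Compare truth tables:
d | q | φ | ψ
-------------
F | F | F | F
T | F | T | T
F | T | T | T
T | T | F | F
The columns φ and ψ agree on every row.

Yes, they are logically equivalent.


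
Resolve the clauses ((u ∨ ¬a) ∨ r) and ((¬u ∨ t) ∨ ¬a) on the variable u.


The clauses contain complementary literals u and ¬u.
Resolution eliminates this pair and disjoins the remaining literals (merging duplicates).

((¬a ∨ r) ∨ t)


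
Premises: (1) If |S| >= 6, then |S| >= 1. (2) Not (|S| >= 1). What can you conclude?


Modus tollens: from (P → Q) and ¬Q, infer ¬P.
Q = '|S| >= 1' is denied; since P → Q, P must also fail.

Not (|S| >= 6).


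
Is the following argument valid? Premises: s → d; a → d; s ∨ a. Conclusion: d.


This matches the form of proof by cases: the conclusion follows in every model of the premises.

Valid.


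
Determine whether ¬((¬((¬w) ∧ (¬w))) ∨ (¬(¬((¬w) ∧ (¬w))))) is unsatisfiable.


Truth table over {w}:
w | φ
-----
F | F
T | F
Every row is false.

Yes, it is a contradiction.


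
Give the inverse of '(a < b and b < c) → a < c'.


The inverse of (P → Q) is (¬P → ¬Q). It is equivalent to the converse, not to the original.
Here P = '(a < b and b < c)' and Q = 'a < c'.

If not ((a < b and b < c)), then not (a < c).


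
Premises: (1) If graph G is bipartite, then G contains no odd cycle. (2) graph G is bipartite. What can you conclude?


Modus ponens: from (P → Q) and P, infer Q.
P = 'graph G is bipartite' is asserted, and P → Q holds, so Q follows.

G contains no odd cycle.


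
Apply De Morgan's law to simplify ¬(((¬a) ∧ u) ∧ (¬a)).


De Morgan: the negation of a conjunction is the disjunction of the negations.
Distribute ¬ across ∧, flipping it to ∨, and negate each literal.

(a ∨ (¬u)) ∨ a


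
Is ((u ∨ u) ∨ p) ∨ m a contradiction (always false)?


Truth table over {m, p, u}:
m | p | u | φ
-------------
F | F | F | F
T | F | F | T
F | T | F | T
T | T | F | T
F | F | T | T
T | F | T | T
F | T | T | T
T | T | T | T
Satisfying assignment at row 2: m=T, p=F, u=F gives T.

No, it is not a contradiction.


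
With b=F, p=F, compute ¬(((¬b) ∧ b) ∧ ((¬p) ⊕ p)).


Substitute b=F, p=F:
¬b = T
(¬b) ∧ b = T ∧ F = F
¬p = T
(¬p) ⊕ p = T ⊕ F = T
((¬b) ∧ b) ∧ ((¬p) ⊕ p) = F ∧ T = F
¬(((¬b) ∧ b) ∧ ((¬p) ⊕ p)) = T

T


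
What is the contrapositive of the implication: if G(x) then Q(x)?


The contrapositive of (P → Q) is (¬Q → ¬P); it is logically equivalent to the original.
Here P = 'G(x)' and Q = 'Q(x)'.

If not (Q(x)), then not (G(x)).


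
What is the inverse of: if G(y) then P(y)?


The inverse of (P → Q) is (¬P → ¬Q). It is equivalent to the converse, not to the original.
Here P = 'G(y)' and Q = 'P(y)'.

If not (G(y)), then not (P(y)).


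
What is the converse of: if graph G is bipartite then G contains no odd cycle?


The converse of (P → Q) is (Q → P). It is not in general equivalent to the original.
Here P = 'graph G is bipartite' and Q = 'G contains no odd cycle'.

If G contains no odd cycle, then graph G is bipartite.


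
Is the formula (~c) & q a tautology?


Build the truth table over {c, q}:
c | q | φ
---------
False | False | False
True | False | False
False | True | True
True | True | False
Counterexample at row 1: with c=False, q=False, the formula is False.

No, it is not a tautology.


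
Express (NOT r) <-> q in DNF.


Step 1: (¬r) ↔ q is true exactly when both agree: ((¬r) ∧ q) ∨ (¬(¬r) ∧ ¬q).
Step 2: Eliminate any double negations (¬¬X = X).

((NOT r) AND q) OR (r AND (NOT q))


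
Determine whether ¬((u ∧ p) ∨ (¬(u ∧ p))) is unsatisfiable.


Truth table over {p, u}:
p | u | φ
---------
F | F | F
T | F | F
F | T | F
T | T | F
Every row is false.

Yes, it is a contradiction.


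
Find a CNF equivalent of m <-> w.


Step 1: Rewrite m ↔ w as (m → w) ∧ (w → m).
Step 2: Rewrite each implication as a disjunction.

((NOT m) OR w) AND ((NOT w) OR m)


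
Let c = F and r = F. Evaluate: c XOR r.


Exclusive or is true when exactly one operand is true.
Substitute: c=F, r=F.
F XOR F evaluates to F.

F


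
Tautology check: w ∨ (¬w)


Build the truth table over {w}:
w | φ
-----
F | T
T | T
Every row evaluates to true.

Yes, it is a tautology.


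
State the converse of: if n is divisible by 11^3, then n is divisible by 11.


The converse of (P → Q) is (Q → P). It is not in general equivalent to the original.
Here P = 'n is divisible by 11^3' and Q = 'n is divisible by 11'.

If n is divisible by 11, then n is divisible by 11^3.


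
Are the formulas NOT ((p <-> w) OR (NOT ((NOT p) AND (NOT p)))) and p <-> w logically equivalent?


Compare truth tables:
p | w | φ | ψ
-------------
F | F | F | T
T | F | F | F
F | T | T | F
T | T | F | T
They differ at row 1 (p=F, w=F): φ=F but ψ=T.

No, they are not logically equivalent.


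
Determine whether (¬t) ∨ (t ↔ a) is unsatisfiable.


Truth table over {a, t}:
a | t | φ
---------
F | F | T
T | F | T
F | T | F
T | T | T
Satisfying assignment at row 1: a=F, t=F gives T.

No, it is not a contradiction.


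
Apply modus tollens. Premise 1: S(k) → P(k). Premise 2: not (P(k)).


Modus tollens: from (P → Q) and ¬Q, infer ¬P.
Q = 'P(k)' is denied; since P → Q, P must also fail.

Not (S(k)).


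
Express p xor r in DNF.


Step 1: p ⊕ r is true exactly when they disagree: (p ∧ ¬r) ∨ (¬p ∧ r).

(p & (~r)) | ((~p) & r)


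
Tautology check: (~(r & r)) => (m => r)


Build the truth table over {m, r}:
m | r | φ
---------
False | False | True
True | False | False
False | True | True
True | True | True
Counterexample at row 2: with m=True, r=False, the formula is False.

No, it is not a tautology.


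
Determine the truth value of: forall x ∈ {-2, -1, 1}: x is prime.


Evaluate the predicate on each element: -2:False, -1:False, 1:False.
Counterexample x = -2 fails the predicate.

False


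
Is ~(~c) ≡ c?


Compare truth tables:
c | φ | ψ
---------
False | False | False
True | True | True
The columns φ and ψ agree on every row.

Yes, they are logically equivalent.


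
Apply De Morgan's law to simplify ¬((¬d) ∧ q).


De Morgan: the negation of a conjunction is the disjunction of the negations.
Distribute ¬ across ∧, flipping it to ∨, and negate each literal.

d ∨ (¬q)


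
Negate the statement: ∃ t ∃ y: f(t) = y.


Negation flips each quantifier (∀↔∃) and negates the inner predicate.
¬(∃ t ∃ y: φ) = ∀ t ∀ y: ¬φ.

∀ t ∀ y: ¬(f(t) = y)


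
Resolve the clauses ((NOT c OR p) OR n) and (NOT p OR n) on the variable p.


The clauses contain complementary literals p and NOTp.
Resolution eliminates this pair and disjoins the remaining literals (merging duplicates).

(n OR NOT c)


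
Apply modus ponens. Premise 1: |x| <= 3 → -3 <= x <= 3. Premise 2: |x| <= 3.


Modus ponens: from (P → Q) and P, infer Q.
P = '|x| <= 3' is asserted, and P → Q holds, so Q follows.

-3 <= x <= 3.


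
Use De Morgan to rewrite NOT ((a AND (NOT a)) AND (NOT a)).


De Morgan: the negation of a conjunction is the disjunction of the negations.
Distribute NOT across AND, flipping it to OR, and negate each literal.

((NOT a) OR a) OR a


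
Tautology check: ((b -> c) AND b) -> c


Build the truth table over {b, c}:
b | c | φ
---------
F | F | T
T | F | T
F | T | T
T | T | T
Every row evaluates to true.

Yes, it is a tautology.


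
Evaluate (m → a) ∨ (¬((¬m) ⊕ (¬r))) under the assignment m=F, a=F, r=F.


Substitute m=F, a=F, r=F:
m → a = F → F = T
¬m = T
¬r = T
(¬m) ⊕ (¬r) = T ⊕ T = F
¬((¬m) ⊕ (¬r)) = T
(m → a) ∨ (¬((¬m) ⊕ (¬r))) = T ∨ T = T

T


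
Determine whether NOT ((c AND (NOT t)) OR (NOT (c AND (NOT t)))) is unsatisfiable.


Truth table over {c, t}:
c | t | φ
---------
F | F | F
T | F | F
F | T | F
T | T | F
Every row is false.

Yes, it is a contradiction.


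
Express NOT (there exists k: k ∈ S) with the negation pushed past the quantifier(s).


¬(for all x: φ) = there exists x: ¬φ, and ¬(there exists x: φ) = for all x: ¬φ.
Apply to the existential statement.

for all k: NOT(k ∈ S)


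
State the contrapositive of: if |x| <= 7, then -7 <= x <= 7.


The contrapositive of (P → Q) is (¬Q → ¬P); it is logically equivalent to the original.
Here P = '|x| <= 7' and Q = '-7 <= x <= 7'.

If not (-7 <= x <= 7), then not (|x| <= 7).


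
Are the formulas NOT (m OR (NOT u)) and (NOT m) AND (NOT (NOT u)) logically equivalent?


Compare truth tables:
m | u | φ | ψ
-------------
F | F | F | F
T | F | F | F
F | T | T | T
T | T | F | F
The columns φ and ψ agree on every row.

Yes, they are logically equivalent.


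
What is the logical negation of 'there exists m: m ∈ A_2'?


¬(for all x: φ) = there exists x: ¬φ, and ¬(there exists x: φ) = for all x: ¬φ.
Apply to the existential statement.

for all m: NOT(m ∈ A_2)
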